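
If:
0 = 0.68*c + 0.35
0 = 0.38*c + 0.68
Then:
No Solution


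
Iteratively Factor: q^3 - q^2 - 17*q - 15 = (q + 3)*(q^2 - 4*q - 5) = (q - 5)*(q + 3)*(q + 1)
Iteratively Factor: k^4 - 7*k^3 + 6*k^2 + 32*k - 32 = (k + 2)*(k^3 - 9*k^2 + 24*k - 16) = (k - 4)*(k + 2)*(k^2 - 5*k + 4) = (k - 4)^2*(k + 2)*(k - 1)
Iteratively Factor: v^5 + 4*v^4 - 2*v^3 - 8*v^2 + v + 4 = (v + 1)*(v^4 + 3*v^3 - 5*v^2 - 3*v + 4) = (v - 1)*(v + 1)*(v^3 + 4*v^2 - v - 4) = (v - 1)^2*(v + 1)*(v^2 + 5*v + 4) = (v - 1)^2*(v + 1)*(v + 4)*(v + 1)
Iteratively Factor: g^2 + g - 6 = (g - 2)*(g + 3)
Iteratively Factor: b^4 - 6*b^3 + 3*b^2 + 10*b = (b)*(b^3 - 6*b^2 + 3*b + 10) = b*(b - 2)*(b^2 - 4*b - 5) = b*(b - 2)*(b + 1)*(b - 5)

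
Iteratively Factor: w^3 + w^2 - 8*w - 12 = (w + 2)*(w^2 - w - 6) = (w + 2)^2*(w - 3)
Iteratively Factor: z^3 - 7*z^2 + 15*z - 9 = (z - 3)*(z^2 - 4*z + 3) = (z - 3)^2*(z - 1)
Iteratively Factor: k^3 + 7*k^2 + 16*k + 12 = (k + 3)*(k^2 + 4*k + 4) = (k + 2)*(k + 3)*(k + 2)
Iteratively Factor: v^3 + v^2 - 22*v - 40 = (v - 5)*(v^2 + 6*v + 8) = (v - 5)*(v + 2)*(v + 4)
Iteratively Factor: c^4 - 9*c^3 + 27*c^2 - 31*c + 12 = (c - 3)*(c^3 - 6*c^2 + 9*c - 4) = (c - 4)*(c - 3)*(c^2 - 2*c + 1) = (c - 4)*(c - 3)*(c - 1)*(c - 1)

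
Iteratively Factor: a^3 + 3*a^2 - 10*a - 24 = (a + 4)*(a^2 - a - 6) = (a + 2)*(a + 4)*(a - 3)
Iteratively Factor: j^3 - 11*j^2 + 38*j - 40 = (j - 5)*(j^2 - 6*j + 8) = (j - 5)*(j - 2)*(j - 4)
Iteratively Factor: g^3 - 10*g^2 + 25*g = (g)*(g^2 - 10*g + 25) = g*(g - 5)*(g - 5)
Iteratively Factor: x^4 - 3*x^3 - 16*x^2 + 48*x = (x - 4)*(x^3 + x^2 - 12*x) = (x - 4)*(x - 3)*(x^2 + 4*x) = (x - 4)*(x - 3)*(x + 4)*(x)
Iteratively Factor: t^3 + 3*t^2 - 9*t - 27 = (t - 3)*(t^2 + 6*t + 9) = (t - 3)*(t + 3)*(t + 3)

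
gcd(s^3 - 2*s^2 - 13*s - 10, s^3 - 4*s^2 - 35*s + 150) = s - 5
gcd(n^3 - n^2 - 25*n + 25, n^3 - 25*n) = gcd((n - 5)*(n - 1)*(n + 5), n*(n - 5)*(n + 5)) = n^2 - 25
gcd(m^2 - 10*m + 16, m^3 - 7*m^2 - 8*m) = m - 8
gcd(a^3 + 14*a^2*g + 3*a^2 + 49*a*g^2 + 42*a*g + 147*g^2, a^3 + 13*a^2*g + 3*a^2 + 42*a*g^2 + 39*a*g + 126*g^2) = a^2 + 7*a*g + 3*a + 21*g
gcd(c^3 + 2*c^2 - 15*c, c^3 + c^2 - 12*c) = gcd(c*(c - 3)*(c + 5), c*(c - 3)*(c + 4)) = c^2 - 3*c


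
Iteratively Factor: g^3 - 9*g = (g + 3)*(g^2 - 3*g) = (g - 3)*(g + 3)*(g)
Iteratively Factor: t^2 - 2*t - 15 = (t - 5)*(t + 3)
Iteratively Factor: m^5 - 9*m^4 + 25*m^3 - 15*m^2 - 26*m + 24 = (m - 3)*(m^4 - 6*m^3 + 7*m^2 + 6*m - 8) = (m - 4)*(m - 3)*(m^3 - 2*m^2 - m + 2) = (m - 4)*(m - 3)*(m + 1)*(m^2 - 3*m + 2) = (m - 4)*(m - 3)*(m - 1)*(m + 1)*(m - 2)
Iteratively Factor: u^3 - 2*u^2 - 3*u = (u + 1)*(u^2 - 3*u) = u*(u + 1)*(u - 3)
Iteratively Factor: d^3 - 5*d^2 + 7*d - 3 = (d - 1)*(d^2 - 4*d + 3) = (d - 1)^2*(d - 3)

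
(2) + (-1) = 1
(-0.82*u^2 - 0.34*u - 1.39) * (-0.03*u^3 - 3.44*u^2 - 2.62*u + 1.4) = 0.0246*u^5 + 2.831*u^4 + 3.3597*u^3 + 4.5244*u^2 + 3.1658*u - 1.946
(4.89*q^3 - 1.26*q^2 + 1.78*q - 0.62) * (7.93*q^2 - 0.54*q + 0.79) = 38.7777*q^5 - 12.6324*q^4 + 18.6589*q^3 - 6.8732*q^2 + 1.741*q - 0.4898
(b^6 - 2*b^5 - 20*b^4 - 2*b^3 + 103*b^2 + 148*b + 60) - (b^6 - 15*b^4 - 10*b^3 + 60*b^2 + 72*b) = -2*b^5 - 5*b^4 + 8*b^3 + 43*b^2 + 76*b + 60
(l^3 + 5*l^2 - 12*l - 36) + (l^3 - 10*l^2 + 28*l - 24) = 2*l^3 - 5*l^2 + 16*l - 60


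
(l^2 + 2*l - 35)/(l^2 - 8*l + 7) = (l^2 + 2*l - 35)/(l^2 - 8*l + 7)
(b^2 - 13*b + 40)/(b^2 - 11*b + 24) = (b - 5)/(b - 3)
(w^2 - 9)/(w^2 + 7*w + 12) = (w - 3)/(w + 4)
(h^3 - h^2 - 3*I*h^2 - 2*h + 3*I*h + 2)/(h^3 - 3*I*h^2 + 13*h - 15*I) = (h^2 - h*(1 + 2*I) + 2*I)/(h^2 - 2*I*h + 15)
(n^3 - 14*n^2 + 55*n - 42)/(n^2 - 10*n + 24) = (n^2 - 8*n + 7)/(n - 4)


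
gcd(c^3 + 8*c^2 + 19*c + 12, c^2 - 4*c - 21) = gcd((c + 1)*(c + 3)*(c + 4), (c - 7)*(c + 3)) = c + 3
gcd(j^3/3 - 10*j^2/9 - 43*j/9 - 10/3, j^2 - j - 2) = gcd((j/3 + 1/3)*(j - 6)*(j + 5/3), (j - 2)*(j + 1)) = j + 1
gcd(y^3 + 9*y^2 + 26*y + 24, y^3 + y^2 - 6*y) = y + 3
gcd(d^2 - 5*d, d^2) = d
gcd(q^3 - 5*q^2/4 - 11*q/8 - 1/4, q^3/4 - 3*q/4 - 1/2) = q - 2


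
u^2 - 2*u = u*(u - 2)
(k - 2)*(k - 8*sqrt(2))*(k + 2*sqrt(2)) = k^3 - 6*sqrt(2)*k^2 - 2*k^2 - 32*k + 12*sqrt(2)*k + 64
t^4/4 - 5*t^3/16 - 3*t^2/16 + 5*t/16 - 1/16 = (t/4 + 1/4)*(t - 1)^2*(t - 1/4)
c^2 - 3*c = c*(c - 3)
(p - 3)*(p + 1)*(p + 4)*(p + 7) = p^4 + 9*p^3 + 3*p^2 - 89*p - 84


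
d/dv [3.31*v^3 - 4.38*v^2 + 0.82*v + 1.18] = 9.93*v^2 - 8.76*v + 0.82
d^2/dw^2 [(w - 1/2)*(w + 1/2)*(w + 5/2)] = 6*w + 5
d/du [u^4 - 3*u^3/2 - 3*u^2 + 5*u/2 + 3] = 4*u^3 - 9*u^2/2 - 6*u + 5/2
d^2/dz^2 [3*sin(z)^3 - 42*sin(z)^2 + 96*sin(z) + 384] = -27*sin(z)^3 + 168*sin(z)^2 - 78*sin(z) - 84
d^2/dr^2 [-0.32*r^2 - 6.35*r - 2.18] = -0.640000000000000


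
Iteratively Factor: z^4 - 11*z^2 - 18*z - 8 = (z + 1)*(z^3 - z^2 - 10*z - 8) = (z - 4)*(z + 1)*(z^2 + 3*z + 2) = (z - 4)*(z + 1)*(z + 2)*(z + 1)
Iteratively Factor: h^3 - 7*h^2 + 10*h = (h)*(h^2 - 7*h + 10) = h*(h - 2)*(h - 5)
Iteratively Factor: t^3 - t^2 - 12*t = (t - 4)*(t^2 + 3*t) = t*(t - 4)*(t + 3)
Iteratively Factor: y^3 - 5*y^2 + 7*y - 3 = (y - 1)*(y^2 - 4*y + 3) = (y - 1)^2*(y - 3)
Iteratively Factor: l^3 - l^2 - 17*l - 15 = (l - 5)*(l^2 + 4*l + 3) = (l - 5)*(l + 1)*(l + 3)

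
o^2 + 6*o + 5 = (o + 1)*(o + 5)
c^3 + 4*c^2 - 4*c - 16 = (c - 2)*(c + 2)*(c + 4)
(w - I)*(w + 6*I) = w^2 + 5*I*w + 6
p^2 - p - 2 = (p - 2)*(p + 1)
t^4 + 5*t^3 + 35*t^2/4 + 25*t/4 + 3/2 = (t + 1/2)*(t + 1)*(t + 3/2)*(t + 2)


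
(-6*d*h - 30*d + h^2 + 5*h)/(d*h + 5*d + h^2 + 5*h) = (-6*d + h)/(d + h)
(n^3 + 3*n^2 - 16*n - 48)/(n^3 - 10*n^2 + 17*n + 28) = (n^2 + 7*n + 12)/(n^2 - 6*n - 7)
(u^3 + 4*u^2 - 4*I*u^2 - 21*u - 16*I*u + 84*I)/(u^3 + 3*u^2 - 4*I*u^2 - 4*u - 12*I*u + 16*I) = (u^2 + 4*u - 21)/(u^2 + 3*u - 4)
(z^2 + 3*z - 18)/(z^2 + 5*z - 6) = (z - 3)/(z - 1)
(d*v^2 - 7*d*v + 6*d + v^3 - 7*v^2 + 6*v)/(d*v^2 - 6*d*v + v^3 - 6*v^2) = (v - 1)/v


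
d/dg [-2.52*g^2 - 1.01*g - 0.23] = -5.04*g - 1.01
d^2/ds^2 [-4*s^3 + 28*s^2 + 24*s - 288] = 56 - 24*s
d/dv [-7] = 0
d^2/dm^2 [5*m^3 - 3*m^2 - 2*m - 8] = 30*m - 6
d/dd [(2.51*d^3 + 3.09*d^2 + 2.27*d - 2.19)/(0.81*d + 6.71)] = (4.0662*d^3 + 53.0292*d^2 + 41.4678*d + 17.0056)/(0.6561*d^2 + 10.8702*d + 45.0241)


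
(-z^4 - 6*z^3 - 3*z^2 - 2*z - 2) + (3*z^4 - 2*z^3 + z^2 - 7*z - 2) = 2*z^4 - 8*z^3 - 2*z^2 - 9*z - 4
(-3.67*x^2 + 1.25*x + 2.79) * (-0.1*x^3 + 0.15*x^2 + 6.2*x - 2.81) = 0.367*x^5 - 0.6755*x^4 - 22.8455*x^3 + 18.4812*x^2 + 13.7855*x - 7.8399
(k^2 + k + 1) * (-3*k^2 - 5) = -3*k^4 - 3*k^3 - 8*k^2 - 5*k - 5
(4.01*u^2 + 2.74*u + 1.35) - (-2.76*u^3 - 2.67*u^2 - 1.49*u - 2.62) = 2.76*u^3 + 6.68*u^2 + 4.23*u + 3.97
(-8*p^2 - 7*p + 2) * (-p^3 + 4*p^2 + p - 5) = 8*p^5 - 25*p^4 - 38*p^3 + 41*p^2 + 37*p - 10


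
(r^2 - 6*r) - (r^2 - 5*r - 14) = 14 - r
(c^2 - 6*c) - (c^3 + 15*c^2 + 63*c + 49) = -c^3 - 14*c^2 - 69*c - 49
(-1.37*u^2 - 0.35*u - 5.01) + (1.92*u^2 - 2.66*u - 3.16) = 0.55*u^2 - 3.01*u - 8.17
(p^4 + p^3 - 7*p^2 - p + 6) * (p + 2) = p^5 + 3*p^4 - 5*p^3 - 15*p^2 + 4*p + 12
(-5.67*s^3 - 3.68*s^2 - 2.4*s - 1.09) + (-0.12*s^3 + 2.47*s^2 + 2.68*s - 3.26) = -5.79*s^3 - 1.21*s^2 + 0.28*s - 4.35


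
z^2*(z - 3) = z^3 - 3*z^2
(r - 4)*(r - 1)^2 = r^3 - 6*r^2 + 9*r - 4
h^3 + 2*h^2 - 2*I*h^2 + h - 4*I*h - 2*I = (h + 1)^2*(h - 2*I)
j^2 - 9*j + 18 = (j - 6)*(j - 3)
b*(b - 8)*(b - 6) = b^3 - 14*b^2 + 48*b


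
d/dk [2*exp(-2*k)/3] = -4*exp(-2*k)/3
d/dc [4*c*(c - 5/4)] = 8*c - 5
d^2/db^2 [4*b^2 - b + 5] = 8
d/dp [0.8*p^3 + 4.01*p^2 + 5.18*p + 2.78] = 2.4*p^2 + 8.02*p + 5.18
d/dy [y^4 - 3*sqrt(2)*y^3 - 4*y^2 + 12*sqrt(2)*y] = 4*y^3 - 9*sqrt(2)*y^2 - 8*y + 12*sqrt(2)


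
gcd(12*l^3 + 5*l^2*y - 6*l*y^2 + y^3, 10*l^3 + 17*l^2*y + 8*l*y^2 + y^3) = l + y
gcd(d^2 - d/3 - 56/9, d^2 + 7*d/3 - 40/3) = d - 8/3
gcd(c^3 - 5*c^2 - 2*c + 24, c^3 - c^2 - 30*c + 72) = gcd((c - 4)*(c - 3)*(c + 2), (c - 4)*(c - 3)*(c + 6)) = c^2 - 7*c + 12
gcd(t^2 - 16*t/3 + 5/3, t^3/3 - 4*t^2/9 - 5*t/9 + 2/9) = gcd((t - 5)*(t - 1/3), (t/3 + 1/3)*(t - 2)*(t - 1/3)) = t - 1/3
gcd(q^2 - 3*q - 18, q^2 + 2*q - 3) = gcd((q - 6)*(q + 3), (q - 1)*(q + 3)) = q + 3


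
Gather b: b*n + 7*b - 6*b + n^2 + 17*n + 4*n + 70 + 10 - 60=b*(n + 1) + n^2 + 21*n + 20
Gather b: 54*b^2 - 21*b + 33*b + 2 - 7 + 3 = 54*b^2 + 12*b - 2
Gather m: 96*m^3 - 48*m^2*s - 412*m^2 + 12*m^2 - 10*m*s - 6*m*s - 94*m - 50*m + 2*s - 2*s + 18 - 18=96*m^3 + m^2*(-48*s - 400) + m*(-16*s - 144)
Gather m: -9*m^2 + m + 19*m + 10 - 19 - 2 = -9*m^2 + 20*m - 11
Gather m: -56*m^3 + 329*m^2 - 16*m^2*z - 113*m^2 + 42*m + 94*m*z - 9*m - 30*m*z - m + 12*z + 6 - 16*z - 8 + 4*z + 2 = -56*m^3 + m^2*(216 - 16*z) + m*(64*z + 32)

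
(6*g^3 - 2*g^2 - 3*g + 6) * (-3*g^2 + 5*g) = -18*g^5 + 36*g^4 - g^3 - 33*g^2 + 30*g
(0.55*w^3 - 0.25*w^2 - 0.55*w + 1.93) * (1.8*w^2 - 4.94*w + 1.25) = 0.99*w^5 - 3.167*w^4 + 0.9325*w^3 + 5.8785*w^2 - 10.2217*w + 2.4125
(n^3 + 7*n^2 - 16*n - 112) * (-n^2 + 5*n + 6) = -n^5 - 2*n^4 + 57*n^3 + 74*n^2 - 656*n - 672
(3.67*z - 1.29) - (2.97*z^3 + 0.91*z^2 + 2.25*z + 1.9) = -2.97*z^3 - 0.91*z^2 + 1.42*z - 3.19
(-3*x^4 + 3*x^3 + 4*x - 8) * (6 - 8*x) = 24*x^5 - 42*x^4 + 18*x^3 - 32*x^2 + 88*x - 48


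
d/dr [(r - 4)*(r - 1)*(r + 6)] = 3*r^2 + 2*r - 26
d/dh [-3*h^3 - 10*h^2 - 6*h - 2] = -9*h^2 - 20*h - 6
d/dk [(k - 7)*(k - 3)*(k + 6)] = 3*k^2 - 8*k - 39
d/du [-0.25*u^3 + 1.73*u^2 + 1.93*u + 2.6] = -0.75*u^2 + 3.46*u + 1.93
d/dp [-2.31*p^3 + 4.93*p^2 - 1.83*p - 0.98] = -6.93*p^2 + 9.86*p - 1.83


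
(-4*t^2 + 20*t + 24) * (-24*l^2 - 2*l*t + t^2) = 96*l^2*t^2 - 480*l^2*t - 576*l^2 + 8*l*t^3 - 40*l*t^2 - 48*l*t - 4*t^4 + 20*t^3 + 24*t^2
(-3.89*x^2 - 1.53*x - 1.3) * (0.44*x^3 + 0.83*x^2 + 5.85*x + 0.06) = -1.7116*x^5 - 3.9019*x^4 - 24.5984*x^3 - 10.2629*x^2 - 7.6968*x - 0.078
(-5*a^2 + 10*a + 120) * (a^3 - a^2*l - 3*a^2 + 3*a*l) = -5*a^5 + 5*a^4*l + 25*a^4 - 25*a^3*l + 90*a^3 - 90*a^2*l - 360*a^2 + 360*a*l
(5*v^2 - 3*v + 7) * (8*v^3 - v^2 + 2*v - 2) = 40*v^5 - 29*v^4 + 69*v^3 - 23*v^2 + 20*v - 14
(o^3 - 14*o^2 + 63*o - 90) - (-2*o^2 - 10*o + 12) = o^3 - 12*o^2 + 73*o - 102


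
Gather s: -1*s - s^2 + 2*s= -s^2 + s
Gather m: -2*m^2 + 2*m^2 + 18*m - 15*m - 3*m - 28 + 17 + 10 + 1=0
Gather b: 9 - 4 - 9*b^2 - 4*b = -9*b^2 - 4*b + 5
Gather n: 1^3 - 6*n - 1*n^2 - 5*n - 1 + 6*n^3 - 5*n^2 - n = 6*n^3 - 6*n^2 - 12*n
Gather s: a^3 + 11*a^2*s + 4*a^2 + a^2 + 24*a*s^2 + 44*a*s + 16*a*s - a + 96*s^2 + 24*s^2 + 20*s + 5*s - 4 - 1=a^3 + 5*a^2 - a + s^2*(24*a + 120) + s*(11*a^2 + 60*a + 25) - 5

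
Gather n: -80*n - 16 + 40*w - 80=-80*n + 40*w - 96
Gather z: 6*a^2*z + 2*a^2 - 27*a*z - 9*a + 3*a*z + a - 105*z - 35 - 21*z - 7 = 2*a^2 - 8*a + z*(6*a^2 - 24*a - 126) - 42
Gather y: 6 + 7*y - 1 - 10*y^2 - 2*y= -10*y^2 + 5*y + 5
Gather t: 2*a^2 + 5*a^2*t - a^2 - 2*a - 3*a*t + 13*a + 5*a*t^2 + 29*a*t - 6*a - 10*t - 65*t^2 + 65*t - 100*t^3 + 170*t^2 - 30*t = a^2 + 5*a - 100*t^3 + t^2*(5*a + 105) + t*(5*a^2 + 26*a + 25)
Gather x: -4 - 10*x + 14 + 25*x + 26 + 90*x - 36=105*x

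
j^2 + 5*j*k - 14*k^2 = (j - 2*k)*(j + 7*k)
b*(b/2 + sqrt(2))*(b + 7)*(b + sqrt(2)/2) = b^4/2 + 5*sqrt(2)*b^3/4 + 7*b^3/2 + b^2 + 35*sqrt(2)*b^2/4 + 7*b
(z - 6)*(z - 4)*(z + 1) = z^3 - 9*z^2 + 14*z + 24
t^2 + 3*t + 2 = (t + 1)*(t + 2)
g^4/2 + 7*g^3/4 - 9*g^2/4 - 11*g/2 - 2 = (g/2 + 1/4)*(g - 2)*(g + 1)*(g + 4)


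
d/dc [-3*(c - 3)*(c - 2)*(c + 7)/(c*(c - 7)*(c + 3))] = 6*(3*c^4 - 8*c^3 + 142*c^2 - 168*c - 441)/(c^2*(c^4 - 8*c^3 - 26*c^2 + 168*c + 441))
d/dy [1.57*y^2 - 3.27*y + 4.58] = 3.14*y - 3.27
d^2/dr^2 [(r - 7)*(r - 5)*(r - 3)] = 6*r - 30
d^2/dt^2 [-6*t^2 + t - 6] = -12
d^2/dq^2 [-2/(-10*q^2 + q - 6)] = 4*(-100*q^2 + 10*q + (20*q - 1)^2 - 60)/(10*q^2 - q + 6)^3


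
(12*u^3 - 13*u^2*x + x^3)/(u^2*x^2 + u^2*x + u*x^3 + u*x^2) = (12*u^3 - 13*u^2*x + x^3)/(u*x*(u*x + u + x^2 + x))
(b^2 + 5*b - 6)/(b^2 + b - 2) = (b + 6)/(b + 2)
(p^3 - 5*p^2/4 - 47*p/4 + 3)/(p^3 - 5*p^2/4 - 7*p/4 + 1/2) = (p^2 - p - 12)/(p^2 - p - 2)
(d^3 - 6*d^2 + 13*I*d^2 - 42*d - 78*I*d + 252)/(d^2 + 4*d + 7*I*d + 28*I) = (d^2 + 6*d*(-1 + I) - 36*I)/(d + 4)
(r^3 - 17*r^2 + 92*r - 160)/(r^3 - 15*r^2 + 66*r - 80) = (r - 4)/(r - 2)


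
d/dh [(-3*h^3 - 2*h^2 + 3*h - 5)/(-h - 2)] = (6*h^3 + 20*h^2 + 8*h - 11)/(h^2 + 4*h + 4)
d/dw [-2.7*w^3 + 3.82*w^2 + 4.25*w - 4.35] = -8.1*w^2 + 7.64*w + 4.25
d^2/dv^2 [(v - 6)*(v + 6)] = 2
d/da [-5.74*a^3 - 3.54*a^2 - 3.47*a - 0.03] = -17.22*a^2 - 7.08*a - 3.47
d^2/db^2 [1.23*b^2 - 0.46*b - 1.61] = 2.46000000000000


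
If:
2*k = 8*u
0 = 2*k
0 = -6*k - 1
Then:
No Solution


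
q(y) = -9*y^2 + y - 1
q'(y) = 1 - 18*y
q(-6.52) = -390.11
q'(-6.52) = 118.36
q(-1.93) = -36.45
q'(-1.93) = 35.74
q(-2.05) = -40.87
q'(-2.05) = 37.90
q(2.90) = -73.79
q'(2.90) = -51.20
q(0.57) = -3.35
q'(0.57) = -9.26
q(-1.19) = -14.93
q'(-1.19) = 22.42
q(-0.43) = -3.09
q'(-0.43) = 8.74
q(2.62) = -60.16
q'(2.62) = -46.16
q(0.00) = -1.00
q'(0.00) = 1.00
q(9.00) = -721.00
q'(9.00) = -161.00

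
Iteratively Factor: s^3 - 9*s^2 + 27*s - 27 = (s - 3)*(s^2 - 6*s + 9) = (s - 3)^2*(s - 3)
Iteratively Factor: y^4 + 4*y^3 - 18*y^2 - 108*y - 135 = (y + 3)*(y^3 + y^2 - 21*y - 45) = (y - 5)*(y + 3)*(y^2 + 6*y + 9) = (y - 5)*(y + 3)^2*(y + 3)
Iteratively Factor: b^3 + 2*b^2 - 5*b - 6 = (b + 3)*(b^2 - b - 2) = (b + 1)*(b + 3)*(b - 2)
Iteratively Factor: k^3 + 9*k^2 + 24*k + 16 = (k + 4)*(k^2 + 5*k + 4) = (k + 1)*(k + 4)*(k + 4)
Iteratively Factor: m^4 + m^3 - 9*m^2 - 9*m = (m)*(m^3 + m^2 - 9*m - 9) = m*(m - 3)*(m^2 + 4*m + 3) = m*(m - 3)*(m + 3)*(m + 1)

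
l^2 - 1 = (l - 1)*(l + 1)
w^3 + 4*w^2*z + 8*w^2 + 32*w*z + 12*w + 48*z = (w + 2)*(w + 6)*(w + 4*z)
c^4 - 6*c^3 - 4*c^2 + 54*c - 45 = (c - 5)*(c - 3)*(c - 1)*(c + 3)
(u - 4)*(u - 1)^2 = u^3 - 6*u^2 + 9*u - 4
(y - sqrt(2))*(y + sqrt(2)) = y^2 - 2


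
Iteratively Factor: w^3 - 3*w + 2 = (w + 2)*(w^2 - 2*w + 1) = (w - 1)*(w + 2)*(w - 1)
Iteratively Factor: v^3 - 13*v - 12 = (v + 3)*(v^2 - 3*v - 4) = (v - 4)*(v + 3)*(v + 1)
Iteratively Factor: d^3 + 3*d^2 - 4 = (d + 2)*(d^2 + d - 2) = (d - 1)*(d + 2)*(d + 2)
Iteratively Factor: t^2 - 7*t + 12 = (t - 3)*(t - 4)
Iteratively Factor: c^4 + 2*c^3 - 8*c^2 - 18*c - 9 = (c - 3)*(c^3 + 5*c^2 + 7*c + 3) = (c - 3)*(c + 1)*(c^2 + 4*c + 3) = (c - 3)*(c + 1)*(c + 3)*(c + 1)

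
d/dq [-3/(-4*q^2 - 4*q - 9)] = 12*(-2*q - 1)/(4*q^2 + 4*q + 9)^2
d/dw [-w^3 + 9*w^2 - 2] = 3*w*(6 - w)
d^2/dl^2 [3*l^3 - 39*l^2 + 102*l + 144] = 18*l - 78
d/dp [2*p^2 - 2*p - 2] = 4*p - 2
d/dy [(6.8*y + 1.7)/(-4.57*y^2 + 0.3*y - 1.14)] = (31.076*y^2 + 15.538*y - 8.262)/(20.8849*y^4 - 2.742*y^3 + 10.5096*y^2 - 0.684*y + 1.2996)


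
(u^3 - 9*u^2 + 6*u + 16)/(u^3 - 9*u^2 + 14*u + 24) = (u^2 - 10*u + 16)/(u^2 - 10*u + 24)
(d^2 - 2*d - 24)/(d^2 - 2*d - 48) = (-d^2 + 2*d + 24)/(-d^2 + 2*d + 48)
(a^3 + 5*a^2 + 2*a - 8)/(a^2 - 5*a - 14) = (a^2 + 3*a - 4)/(a - 7)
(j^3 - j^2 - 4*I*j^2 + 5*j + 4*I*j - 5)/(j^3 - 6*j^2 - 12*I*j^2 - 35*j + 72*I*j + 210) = (j^2 + j*(-1 + I) - I)/(j^2 - j*(6 + 7*I) + 42*I)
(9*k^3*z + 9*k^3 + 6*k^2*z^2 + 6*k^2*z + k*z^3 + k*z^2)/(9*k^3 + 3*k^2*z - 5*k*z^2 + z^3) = k*(9*k^2*z + 9*k^2 + 6*k*z^2 + 6*k*z + z^3 + z^2)/(9*k^3 + 3*k^2*z - 5*k*z^2 + z^3)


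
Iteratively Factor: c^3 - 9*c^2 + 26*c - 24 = (c - 3)*(c^2 - 6*c + 8) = (c - 4)*(c - 3)*(c - 2)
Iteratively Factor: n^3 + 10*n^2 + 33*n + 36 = (n + 3)*(n^2 + 7*n + 12) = (n + 3)^2*(n + 4)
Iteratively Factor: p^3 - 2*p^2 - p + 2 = (p + 1)*(p^2 - 3*p + 2) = (p - 2)*(p + 1)*(p - 1)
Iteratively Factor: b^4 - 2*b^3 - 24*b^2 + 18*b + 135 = (b + 3)*(b^3 - 5*b^2 - 9*b + 45) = (b + 3)^2*(b^2 - 8*b + 15) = (b - 5)*(b + 3)^2*(b - 3)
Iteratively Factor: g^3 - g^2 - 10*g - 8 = (g + 2)*(g^2 - 3*g - 4) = (g + 1)*(g + 2)*(g - 4)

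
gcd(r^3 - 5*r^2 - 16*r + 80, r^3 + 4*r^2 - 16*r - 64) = r^2 - 16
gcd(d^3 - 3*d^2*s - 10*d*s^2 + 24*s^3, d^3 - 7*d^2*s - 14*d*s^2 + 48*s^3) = -d^2 - d*s + 6*s^2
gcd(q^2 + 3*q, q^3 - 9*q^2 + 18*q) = q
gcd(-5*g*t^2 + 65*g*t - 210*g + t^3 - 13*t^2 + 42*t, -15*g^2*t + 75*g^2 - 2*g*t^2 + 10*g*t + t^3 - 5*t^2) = -5*g + t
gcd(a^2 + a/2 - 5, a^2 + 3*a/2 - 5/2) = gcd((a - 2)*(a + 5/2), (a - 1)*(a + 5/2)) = a + 5/2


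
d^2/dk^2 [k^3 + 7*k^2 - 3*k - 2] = 6*k + 14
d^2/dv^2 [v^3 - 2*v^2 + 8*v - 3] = 6*v - 4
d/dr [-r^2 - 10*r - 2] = -2*r - 10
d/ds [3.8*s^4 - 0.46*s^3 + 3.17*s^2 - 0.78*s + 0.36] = 15.2*s^3 - 1.38*s^2 + 6.34*s - 0.78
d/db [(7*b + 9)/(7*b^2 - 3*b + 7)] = (-49*b^2 - 126*b + 76)/(49*b^4 - 42*b^3 + 107*b^2 - 42*b + 49)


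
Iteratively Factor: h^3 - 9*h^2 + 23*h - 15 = (h - 5)*(h^2 - 4*h + 3) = (h - 5)*(h - 3)*(h - 1)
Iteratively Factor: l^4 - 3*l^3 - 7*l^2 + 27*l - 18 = (l + 3)*(l^3 - 6*l^2 + 11*l - 6) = (l - 3)*(l + 3)*(l^2 - 3*l + 2) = (l - 3)*(l - 1)*(l + 3)*(l - 2)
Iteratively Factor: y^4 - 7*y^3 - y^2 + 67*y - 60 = (y - 1)*(y^3 - 6*y^2 - 7*y + 60) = (y - 4)*(y - 1)*(y^2 - 2*y - 15) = (y - 5)*(y - 4)*(y - 1)*(y + 3)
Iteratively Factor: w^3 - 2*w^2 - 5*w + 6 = (w - 1)*(w^2 - w - 6) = (w - 3)*(w - 1)*(w + 2)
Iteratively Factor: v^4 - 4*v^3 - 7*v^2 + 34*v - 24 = (v - 1)*(v^3 - 3*v^2 - 10*v + 24) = (v - 2)*(v - 1)*(v^2 - v - 12) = (v - 4)*(v - 2)*(v - 1)*(v + 3)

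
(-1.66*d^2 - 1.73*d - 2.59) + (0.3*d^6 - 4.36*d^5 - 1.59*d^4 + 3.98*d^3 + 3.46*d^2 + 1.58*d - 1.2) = 0.3*d^6 - 4.36*d^5 - 1.59*d^4 + 3.98*d^3 + 1.8*d^2 - 0.15*d - 3.79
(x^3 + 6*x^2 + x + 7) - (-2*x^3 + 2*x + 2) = 3*x^3 + 6*x^2 - x + 5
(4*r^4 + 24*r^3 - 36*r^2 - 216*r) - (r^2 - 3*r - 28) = 4*r^4 + 24*r^3 - 37*r^2 - 213*r + 28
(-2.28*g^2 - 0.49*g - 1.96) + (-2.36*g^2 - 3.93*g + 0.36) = -4.64*g^2 - 4.42*g - 1.6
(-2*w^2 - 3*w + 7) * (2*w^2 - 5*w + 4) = -4*w^4 + 4*w^3 + 21*w^2 - 47*w + 28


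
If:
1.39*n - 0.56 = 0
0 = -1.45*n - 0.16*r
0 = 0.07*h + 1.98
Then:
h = -28.29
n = 0.40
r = -3.65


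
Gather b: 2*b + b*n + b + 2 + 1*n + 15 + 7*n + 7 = b*(n + 3) + 8*n + 24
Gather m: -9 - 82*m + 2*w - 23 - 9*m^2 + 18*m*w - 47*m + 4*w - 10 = -9*m^2 + m*(18*w - 129) + 6*w - 42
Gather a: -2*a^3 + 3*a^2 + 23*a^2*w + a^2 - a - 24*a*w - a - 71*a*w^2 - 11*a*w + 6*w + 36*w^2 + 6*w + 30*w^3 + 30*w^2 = -2*a^3 + a^2*(23*w + 4) + a*(-71*w^2 - 35*w - 2) + 30*w^3 + 66*w^2 + 12*w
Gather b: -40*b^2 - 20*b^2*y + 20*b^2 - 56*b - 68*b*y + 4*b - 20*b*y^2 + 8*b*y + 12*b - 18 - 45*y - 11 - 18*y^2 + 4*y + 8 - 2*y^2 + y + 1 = b^2*(-20*y - 20) + b*(-20*y^2 - 60*y - 40) - 20*y^2 - 40*y - 20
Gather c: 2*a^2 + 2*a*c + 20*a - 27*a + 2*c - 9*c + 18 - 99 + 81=2*a^2 - 7*a + c*(2*a - 7)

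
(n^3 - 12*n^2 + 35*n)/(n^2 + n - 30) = n*(n - 7)/(n + 6)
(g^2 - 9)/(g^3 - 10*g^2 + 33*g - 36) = (g + 3)/(g^2 - 7*g + 12)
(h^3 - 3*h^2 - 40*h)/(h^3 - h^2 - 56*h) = (h + 5)/(h + 7)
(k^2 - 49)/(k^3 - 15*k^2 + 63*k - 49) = (k + 7)/(k^2 - 8*k + 7)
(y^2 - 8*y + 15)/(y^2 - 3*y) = (y - 5)/y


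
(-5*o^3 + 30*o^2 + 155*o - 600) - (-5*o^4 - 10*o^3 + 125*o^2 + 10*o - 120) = 5*o^4 + 5*o^3 - 95*o^2 + 145*o - 480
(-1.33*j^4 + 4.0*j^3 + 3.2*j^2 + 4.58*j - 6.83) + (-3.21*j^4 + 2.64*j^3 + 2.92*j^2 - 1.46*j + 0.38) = -4.54*j^4 + 6.64*j^3 + 6.12*j^2 + 3.12*j - 6.45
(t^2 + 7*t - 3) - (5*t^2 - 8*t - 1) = -4*t^2 + 15*t - 2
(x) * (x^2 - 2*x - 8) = x^3 - 2*x^2 - 8*x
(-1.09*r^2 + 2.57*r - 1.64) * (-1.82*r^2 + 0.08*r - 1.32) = 1.9838*r^4 - 4.7646*r^3 + 4.6292*r^2 - 3.5236*r + 2.1648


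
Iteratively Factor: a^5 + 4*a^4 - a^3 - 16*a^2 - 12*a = (a + 3)*(a^4 + a^3 - 4*a^2 - 4*a) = (a + 1)*(a + 3)*(a^3 - 4*a) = (a - 2)*(a + 1)*(a + 3)*(a^2 + 2*a) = a*(a - 2)*(a + 1)*(a + 3)*(a + 2)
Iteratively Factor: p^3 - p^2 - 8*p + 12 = (p - 2)*(p^2 + p - 6) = (p - 2)^2*(p + 3)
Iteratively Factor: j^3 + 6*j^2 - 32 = (j + 4)*(j^2 + 2*j - 8) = (j + 4)^2*(j - 2)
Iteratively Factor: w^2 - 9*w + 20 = (w - 4)*(w - 5)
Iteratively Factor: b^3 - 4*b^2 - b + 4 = (b + 1)*(b^2 - 5*b + 4) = (b - 4)*(b + 1)*(b - 1)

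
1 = 1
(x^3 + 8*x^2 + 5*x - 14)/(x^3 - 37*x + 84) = (x^2 + x - 2)/(x^2 - 7*x + 12)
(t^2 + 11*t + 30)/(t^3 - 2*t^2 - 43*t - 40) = (t + 6)/(t^2 - 7*t - 8)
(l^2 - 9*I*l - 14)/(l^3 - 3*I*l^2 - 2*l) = (l - 7*I)/(l*(l - I))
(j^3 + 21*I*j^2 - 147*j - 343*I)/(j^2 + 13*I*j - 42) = (j^2 + 14*I*j - 49)/(j + 6*I)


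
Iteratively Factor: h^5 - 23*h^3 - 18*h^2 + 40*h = (h)*(h^4 - 23*h^2 - 18*h + 40) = h*(h + 2)*(h^3 - 2*h^2 - 19*h + 20) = h*(h + 2)*(h + 4)*(h^2 - 6*h + 5) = h*(h - 1)*(h + 2)*(h + 4)*(h - 5)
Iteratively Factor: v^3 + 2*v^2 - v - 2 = (v + 2)*(v^2 - 1) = (v + 1)*(v + 2)*(v - 1)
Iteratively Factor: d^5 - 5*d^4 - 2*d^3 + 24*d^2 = (d)*(d^4 - 5*d^3 - 2*d^2 + 24*d) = d*(d - 4)*(d^3 - d^2 - 6*d) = d*(d - 4)*(d - 3)*(d^2 + 2*d) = d^2*(d - 4)*(d - 3)*(d + 2)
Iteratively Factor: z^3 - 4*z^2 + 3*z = (z - 3)*(z^2 - z) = z*(z - 3)*(z - 1)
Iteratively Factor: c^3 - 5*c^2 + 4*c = (c - 4)*(c^2 - c) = c*(c - 4)*(c - 1)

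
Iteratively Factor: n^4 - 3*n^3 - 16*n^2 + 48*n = (n - 4)*(n^3 + n^2 - 12*n) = (n - 4)*(n + 4)*(n^2 - 3*n) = (n - 4)*(n - 3)*(n + 4)*(n)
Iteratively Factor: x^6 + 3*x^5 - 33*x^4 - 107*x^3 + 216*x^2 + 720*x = (x + 3)*(x^5 - 33*x^3 - 8*x^2 + 240*x) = x*(x + 3)*(x^4 - 33*x^2 - 8*x + 240) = x*(x + 3)*(x + 4)*(x^3 - 4*x^2 - 17*x + 60) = x*(x - 5)*(x + 3)*(x + 4)*(x^2 + x - 12) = x*(x - 5)*(x + 3)*(x + 4)^2*(x - 3)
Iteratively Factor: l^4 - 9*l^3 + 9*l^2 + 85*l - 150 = (l + 3)*(l^3 - 12*l^2 + 45*l - 50) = (l - 5)*(l + 3)*(l^2 - 7*l + 10) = (l - 5)^2*(l + 3)*(l - 2)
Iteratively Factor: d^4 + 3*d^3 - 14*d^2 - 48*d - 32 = (d + 1)*(d^3 + 2*d^2 - 16*d - 32) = (d - 4)*(d + 1)*(d^2 + 6*d + 8) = (d - 4)*(d + 1)*(d + 4)*(d + 2)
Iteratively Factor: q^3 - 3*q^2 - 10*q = (q)*(q^2 - 3*q - 10) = q*(q - 5)*(q + 2)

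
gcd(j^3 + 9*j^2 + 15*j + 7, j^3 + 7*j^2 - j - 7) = j^2 + 8*j + 7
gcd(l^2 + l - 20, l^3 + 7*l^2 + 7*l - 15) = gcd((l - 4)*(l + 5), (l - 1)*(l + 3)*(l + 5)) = l + 5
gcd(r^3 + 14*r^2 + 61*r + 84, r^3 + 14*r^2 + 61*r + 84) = r^3 + 14*r^2 + 61*r + 84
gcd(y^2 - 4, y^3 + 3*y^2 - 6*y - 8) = y - 2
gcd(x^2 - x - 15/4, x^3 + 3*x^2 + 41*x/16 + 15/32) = x + 3/2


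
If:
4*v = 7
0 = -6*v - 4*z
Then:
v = 7/4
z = -21/8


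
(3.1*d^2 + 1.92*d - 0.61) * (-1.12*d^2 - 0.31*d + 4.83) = -3.472*d^4 - 3.1114*d^3 + 15.061*d^2 + 9.4627*d - 2.9463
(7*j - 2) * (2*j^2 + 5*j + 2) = 14*j^3 + 31*j^2 + 4*j - 4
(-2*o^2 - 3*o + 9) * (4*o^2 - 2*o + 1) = -8*o^4 - 8*o^3 + 40*o^2 - 21*o + 9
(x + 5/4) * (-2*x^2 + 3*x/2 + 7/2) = -2*x^3 - x^2 + 43*x/8 + 35/8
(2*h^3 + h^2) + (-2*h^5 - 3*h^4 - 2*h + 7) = -2*h^5 - 3*h^4 + 2*h^3 + h^2 - 2*h + 7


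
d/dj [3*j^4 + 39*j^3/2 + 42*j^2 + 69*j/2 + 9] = 12*j^3 + 117*j^2/2 + 84*j + 69/2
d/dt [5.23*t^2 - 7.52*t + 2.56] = 10.46*t - 7.52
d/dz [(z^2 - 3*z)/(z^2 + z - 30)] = 2*(2*z^2 - 30*z + 45)/(z^4 + 2*z^3 - 59*z^2 - 60*z + 900)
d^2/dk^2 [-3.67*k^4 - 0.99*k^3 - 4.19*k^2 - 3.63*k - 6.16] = -44.04*k^2 - 5.94*k - 8.38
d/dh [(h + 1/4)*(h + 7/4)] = 2*h + 2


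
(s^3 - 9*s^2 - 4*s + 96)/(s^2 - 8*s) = s - 1 - 12/s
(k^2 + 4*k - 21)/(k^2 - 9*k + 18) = (k + 7)/(k - 6)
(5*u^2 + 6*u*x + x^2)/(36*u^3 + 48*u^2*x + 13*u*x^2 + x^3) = (5*u + x)/(36*u^2 + 12*u*x + x^2)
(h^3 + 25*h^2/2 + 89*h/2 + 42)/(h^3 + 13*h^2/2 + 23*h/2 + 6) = (h + 7)/(h + 1)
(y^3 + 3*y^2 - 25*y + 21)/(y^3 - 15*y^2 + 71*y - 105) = (y^2 + 6*y - 7)/(y^2 - 12*y + 35)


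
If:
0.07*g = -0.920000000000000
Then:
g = -13.14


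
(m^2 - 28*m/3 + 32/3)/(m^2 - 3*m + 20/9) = 3*(m - 8)/(3*m - 5)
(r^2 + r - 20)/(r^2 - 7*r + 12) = (r + 5)/(r - 3)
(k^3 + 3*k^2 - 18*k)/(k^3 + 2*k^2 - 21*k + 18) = k/(k - 1)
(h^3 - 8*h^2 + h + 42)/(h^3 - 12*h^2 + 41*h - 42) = (h + 2)/(h - 2)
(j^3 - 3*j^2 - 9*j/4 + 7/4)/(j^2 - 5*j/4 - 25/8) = 2*(-4*j^3 + 12*j^2 + 9*j - 7)/(-8*j^2 + 10*j + 25)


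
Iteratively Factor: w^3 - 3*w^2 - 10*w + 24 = (w - 4)*(w^2 + w - 6) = (w - 4)*(w - 2)*(w + 3)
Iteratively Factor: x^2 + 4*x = (x)*(x + 4)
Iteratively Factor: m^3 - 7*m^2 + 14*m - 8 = (m - 2)*(m^2 - 5*m + 4) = (m - 2)*(m - 1)*(m - 4)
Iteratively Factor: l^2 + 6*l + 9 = (l + 3)*(l + 3)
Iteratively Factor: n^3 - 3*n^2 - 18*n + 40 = (n - 2)*(n^2 - n - 20) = (n - 5)*(n - 2)*(n + 4)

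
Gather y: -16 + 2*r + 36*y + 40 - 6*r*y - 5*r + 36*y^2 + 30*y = -3*r + 36*y^2 + y*(66 - 6*r) + 24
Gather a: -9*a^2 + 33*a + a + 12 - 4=-9*a^2 + 34*a + 8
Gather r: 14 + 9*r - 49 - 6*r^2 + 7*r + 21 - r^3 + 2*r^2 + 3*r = -r^3 - 4*r^2 + 19*r - 14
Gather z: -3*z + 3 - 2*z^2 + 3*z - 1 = 2 - 2*z^2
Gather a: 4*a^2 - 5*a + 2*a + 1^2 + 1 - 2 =4*a^2 - 3*a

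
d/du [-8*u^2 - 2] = -16*u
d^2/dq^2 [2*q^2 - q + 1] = 4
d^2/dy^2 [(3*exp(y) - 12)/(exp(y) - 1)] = -9*(exp(y) + 1)*exp(y)/(exp(3*y) - 3*exp(2*y) + 3*exp(y) - 1)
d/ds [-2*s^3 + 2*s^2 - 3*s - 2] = -6*s^2 + 4*s - 3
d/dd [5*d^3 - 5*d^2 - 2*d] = 15*d^2 - 10*d - 2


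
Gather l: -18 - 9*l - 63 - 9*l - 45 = -18*l - 126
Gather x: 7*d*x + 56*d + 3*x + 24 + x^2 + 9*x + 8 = 56*d + x^2 + x*(7*d + 12) + 32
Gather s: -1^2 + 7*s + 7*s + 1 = 14*s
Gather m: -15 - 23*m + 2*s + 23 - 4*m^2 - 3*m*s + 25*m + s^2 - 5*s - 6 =-4*m^2 + m*(2 - 3*s) + s^2 - 3*s + 2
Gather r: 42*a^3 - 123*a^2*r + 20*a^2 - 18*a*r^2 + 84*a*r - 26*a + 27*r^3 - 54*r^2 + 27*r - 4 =42*a^3 + 20*a^2 - 26*a + 27*r^3 + r^2*(-18*a - 54) + r*(-123*a^2 + 84*a + 27) - 4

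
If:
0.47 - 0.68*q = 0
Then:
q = 0.69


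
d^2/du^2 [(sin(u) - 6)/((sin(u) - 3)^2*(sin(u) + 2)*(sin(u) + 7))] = (-9*sin(u)^7 + 9*sin(u)^6 + 587*sin(u)^5 + 1875*sin(u)^4 + 950*sin(u)^3 + 6852*sin(u)^2 - 1192*sin(u) - 5136)/((sin(u) - 3)^4*(sin(u) + 2)^3*(sin(u) + 7)^3)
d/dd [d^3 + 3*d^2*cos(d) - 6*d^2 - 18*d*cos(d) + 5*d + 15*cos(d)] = -3*d^2*sin(d) + 3*d^2 + 18*d*sin(d) + 6*d*cos(d) - 12*d - 15*sin(d) - 18*cos(d) + 5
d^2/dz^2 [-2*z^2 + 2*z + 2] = -4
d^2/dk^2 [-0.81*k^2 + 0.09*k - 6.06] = -1.62000000000000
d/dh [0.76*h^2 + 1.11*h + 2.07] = 1.52*h + 1.11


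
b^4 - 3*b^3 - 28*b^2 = b^2*(b - 7)*(b + 4)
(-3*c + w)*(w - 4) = -3*c*w + 12*c + w^2 - 4*w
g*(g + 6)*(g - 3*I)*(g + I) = g^4 + 6*g^3 - 2*I*g^3 + 3*g^2 - 12*I*g^2 + 18*g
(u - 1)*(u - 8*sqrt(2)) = u^2 - 8*sqrt(2)*u - u + 8*sqrt(2)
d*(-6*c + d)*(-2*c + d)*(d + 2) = 12*c^2*d^2 + 24*c^2*d - 8*c*d^3 - 16*c*d^2 + d^4 + 2*d^3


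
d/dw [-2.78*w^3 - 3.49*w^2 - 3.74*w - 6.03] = -8.34*w^2 - 6.98*w - 3.74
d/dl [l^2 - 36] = 2*l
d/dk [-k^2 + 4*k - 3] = 4 - 2*k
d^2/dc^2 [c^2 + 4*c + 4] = 2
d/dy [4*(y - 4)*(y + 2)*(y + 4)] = 12*y^2 + 16*y - 64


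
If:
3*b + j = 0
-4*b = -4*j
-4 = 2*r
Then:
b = 0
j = 0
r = -2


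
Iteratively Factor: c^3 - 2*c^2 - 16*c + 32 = (c + 4)*(c^2 - 6*c + 8) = (c - 4)*(c + 4)*(c - 2)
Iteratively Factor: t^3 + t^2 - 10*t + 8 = (t + 4)*(t^2 - 3*t + 2) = (t - 1)*(t + 4)*(t - 2)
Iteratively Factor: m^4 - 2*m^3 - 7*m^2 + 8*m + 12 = (m - 3)*(m^3 + m^2 - 4*m - 4) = (m - 3)*(m + 2)*(m^2 - m - 2) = (m - 3)*(m + 1)*(m + 2)*(m - 2)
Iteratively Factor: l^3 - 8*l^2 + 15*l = (l - 5)*(l^2 - 3*l) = (l - 5)*(l - 3)*(l)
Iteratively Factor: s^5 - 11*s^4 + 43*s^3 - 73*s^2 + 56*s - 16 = (s - 1)*(s^4 - 10*s^3 + 33*s^2 - 40*s + 16) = (s - 1)^2*(s^3 - 9*s^2 + 24*s - 16) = (s - 1)^3*(s^2 - 8*s + 16) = (s - 4)*(s - 1)^3*(s - 4)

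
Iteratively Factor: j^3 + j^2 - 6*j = (j - 2)*(j^2 + 3*j) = j*(j - 2)*(j + 3)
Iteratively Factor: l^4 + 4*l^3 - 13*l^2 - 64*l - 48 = (l + 1)*(l^3 + 3*l^2 - 16*l - 48) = (l + 1)*(l + 4)*(l^2 - l - 12) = (l - 4)*(l + 1)*(l + 4)*(l + 3)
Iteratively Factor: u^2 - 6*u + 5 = (u - 5)*(u - 1)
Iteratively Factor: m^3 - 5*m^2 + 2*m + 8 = (m + 1)*(m^2 - 6*m + 8) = (m - 4)*(m + 1)*(m - 2)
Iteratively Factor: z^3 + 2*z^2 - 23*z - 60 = (z + 3)*(z^2 - z - 20) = (z - 5)*(z + 3)*(z + 4)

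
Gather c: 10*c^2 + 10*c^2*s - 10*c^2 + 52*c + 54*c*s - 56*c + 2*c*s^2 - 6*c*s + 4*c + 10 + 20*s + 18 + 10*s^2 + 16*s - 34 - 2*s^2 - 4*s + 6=10*c^2*s + c*(2*s^2 + 48*s) + 8*s^2 + 32*s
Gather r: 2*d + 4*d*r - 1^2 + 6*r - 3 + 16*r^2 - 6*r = 4*d*r + 2*d + 16*r^2 - 4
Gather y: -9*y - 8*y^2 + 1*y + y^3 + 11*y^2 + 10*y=y^3 + 3*y^2 + 2*y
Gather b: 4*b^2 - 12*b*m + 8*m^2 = 4*b^2 - 12*b*m + 8*m^2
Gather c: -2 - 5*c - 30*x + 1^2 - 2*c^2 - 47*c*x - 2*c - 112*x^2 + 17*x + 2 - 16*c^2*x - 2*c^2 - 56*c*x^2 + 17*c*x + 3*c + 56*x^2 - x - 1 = c^2*(-16*x - 4) + c*(-56*x^2 - 30*x - 4) - 56*x^2 - 14*x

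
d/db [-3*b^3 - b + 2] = -9*b^2 - 1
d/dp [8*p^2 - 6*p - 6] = 16*p - 6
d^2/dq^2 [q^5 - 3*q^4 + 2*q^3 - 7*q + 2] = 4*q*(5*q^2 - 9*q + 3)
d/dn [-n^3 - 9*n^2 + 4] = 3*n*(-n - 6)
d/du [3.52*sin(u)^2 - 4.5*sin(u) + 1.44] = (7.04*sin(u) - 4.5)*cos(u)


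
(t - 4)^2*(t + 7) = t^3 - t^2 - 40*t + 112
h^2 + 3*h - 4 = (h - 1)*(h + 4)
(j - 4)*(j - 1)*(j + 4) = j^3 - j^2 - 16*j + 16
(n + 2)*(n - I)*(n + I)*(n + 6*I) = n^4 + 2*n^3 + 6*I*n^3 + n^2 + 12*I*n^2 + 2*n + 6*I*n + 12*I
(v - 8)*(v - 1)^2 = v^3 - 10*v^2 + 17*v - 8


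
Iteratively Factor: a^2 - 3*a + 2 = (a - 2)*(a - 1)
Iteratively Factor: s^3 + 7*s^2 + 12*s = (s + 3)*(s^2 + 4*s) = s*(s + 3)*(s + 4)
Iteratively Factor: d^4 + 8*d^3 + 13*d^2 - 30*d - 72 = (d + 4)*(d^3 + 4*d^2 - 3*d - 18) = (d - 2)*(d + 4)*(d^2 + 6*d + 9) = (d - 2)*(d + 3)*(d + 4)*(d + 3)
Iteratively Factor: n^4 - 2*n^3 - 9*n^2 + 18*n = (n)*(n^3 - 2*n^2 - 9*n + 18) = n*(n - 2)*(n^2 - 9) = n*(n - 2)*(n + 3)*(n - 3)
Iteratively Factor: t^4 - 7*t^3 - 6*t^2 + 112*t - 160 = (t - 5)*(t^3 - 2*t^2 - 16*t + 32) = (t - 5)*(t - 2)*(t^2 - 16) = (t - 5)*(t - 4)*(t - 2)*(t + 4)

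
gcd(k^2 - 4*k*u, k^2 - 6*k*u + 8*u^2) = -k + 4*u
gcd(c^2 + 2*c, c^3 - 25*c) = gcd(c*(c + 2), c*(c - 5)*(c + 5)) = c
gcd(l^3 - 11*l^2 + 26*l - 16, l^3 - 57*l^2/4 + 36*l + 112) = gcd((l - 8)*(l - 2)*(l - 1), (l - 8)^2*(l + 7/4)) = l - 8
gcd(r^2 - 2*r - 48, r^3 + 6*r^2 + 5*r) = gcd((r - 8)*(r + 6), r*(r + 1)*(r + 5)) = 1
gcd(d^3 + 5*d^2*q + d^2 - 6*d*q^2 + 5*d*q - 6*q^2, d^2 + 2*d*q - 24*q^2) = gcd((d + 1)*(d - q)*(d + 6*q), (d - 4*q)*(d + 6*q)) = d + 6*q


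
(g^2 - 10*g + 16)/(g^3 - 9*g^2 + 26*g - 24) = (g - 8)/(g^2 - 7*g + 12)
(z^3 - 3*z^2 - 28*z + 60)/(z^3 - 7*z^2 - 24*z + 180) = (z - 2)/(z - 6)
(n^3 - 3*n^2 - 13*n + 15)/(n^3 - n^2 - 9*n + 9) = (n - 5)/(n - 3)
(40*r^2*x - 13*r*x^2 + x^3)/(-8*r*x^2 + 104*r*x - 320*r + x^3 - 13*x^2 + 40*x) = x*(-5*r + x)/(x^2 - 13*x + 40)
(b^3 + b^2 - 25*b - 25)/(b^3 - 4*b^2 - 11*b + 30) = (b^2 + 6*b + 5)/(b^2 + b - 6)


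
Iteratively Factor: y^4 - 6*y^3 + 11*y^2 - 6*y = (y - 3)*(y^3 - 3*y^2 + 2*y) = y*(y - 3)*(y^2 - 3*y + 2) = y*(y - 3)*(y - 1)*(y - 2)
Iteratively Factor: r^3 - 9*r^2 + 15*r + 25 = (r - 5)*(r^2 - 4*r - 5) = (r - 5)*(r + 1)*(r - 5)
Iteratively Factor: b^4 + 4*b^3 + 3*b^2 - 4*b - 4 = (b + 2)*(b^3 + 2*b^2 - b - 2) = (b + 1)*(b + 2)*(b^2 + b - 2) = (b - 1)*(b + 1)*(b + 2)*(b + 2)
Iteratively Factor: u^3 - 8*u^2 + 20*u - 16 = (u - 2)*(u^2 - 6*u + 8) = (u - 2)^2*(u - 4)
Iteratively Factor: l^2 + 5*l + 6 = (l + 3)*(l + 2)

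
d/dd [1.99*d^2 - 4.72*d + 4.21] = 3.98*d - 4.72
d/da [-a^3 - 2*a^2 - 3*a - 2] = -3*a^2 - 4*a - 3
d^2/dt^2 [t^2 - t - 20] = 2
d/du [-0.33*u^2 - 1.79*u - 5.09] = -0.66*u - 1.79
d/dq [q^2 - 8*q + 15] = 2*q - 8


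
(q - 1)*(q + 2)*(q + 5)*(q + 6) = q^4 + 12*q^3 + 39*q^2 + 8*q - 60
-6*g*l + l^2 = l*(-6*g + l)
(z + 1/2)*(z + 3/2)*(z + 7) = z^3 + 9*z^2 + 59*z/4 + 21/4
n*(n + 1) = n^2 + n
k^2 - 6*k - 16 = (k - 8)*(k + 2)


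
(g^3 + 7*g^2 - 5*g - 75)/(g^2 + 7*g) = (g^3 + 7*g^2 - 5*g - 75)/(g*(g + 7))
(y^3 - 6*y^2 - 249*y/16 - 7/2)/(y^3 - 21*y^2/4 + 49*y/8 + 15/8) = (4*y^2 - 25*y - 56)/(2*(2*y^2 - 11*y + 15))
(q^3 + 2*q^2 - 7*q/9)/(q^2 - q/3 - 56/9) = q*(3*q - 1)/(3*q - 8)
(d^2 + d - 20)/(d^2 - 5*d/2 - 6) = 2*(d + 5)/(2*d + 3)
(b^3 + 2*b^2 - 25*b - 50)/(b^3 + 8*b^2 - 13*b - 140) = (b^2 - 3*b - 10)/(b^2 + 3*b - 28)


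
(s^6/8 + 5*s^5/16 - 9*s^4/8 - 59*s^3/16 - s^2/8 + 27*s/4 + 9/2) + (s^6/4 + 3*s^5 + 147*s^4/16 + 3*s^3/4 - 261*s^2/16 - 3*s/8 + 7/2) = 3*s^6/8 + 53*s^5/16 + 129*s^4/16 - 47*s^3/16 - 263*s^2/16 + 51*s/8 + 8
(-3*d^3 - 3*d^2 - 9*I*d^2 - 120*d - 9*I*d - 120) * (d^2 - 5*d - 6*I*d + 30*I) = -3*d^5 + 12*d^4 + 9*I*d^4 - 159*d^3 - 36*I*d^3 + 696*d^2 + 675*I*d^2 + 870*d - 2880*I*d - 3600*I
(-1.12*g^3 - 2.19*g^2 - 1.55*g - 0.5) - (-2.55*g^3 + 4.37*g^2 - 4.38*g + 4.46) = 1.43*g^3 - 6.56*g^2 + 2.83*g - 4.96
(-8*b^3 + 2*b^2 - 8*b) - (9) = -8*b^3 + 2*b^2 - 8*b - 9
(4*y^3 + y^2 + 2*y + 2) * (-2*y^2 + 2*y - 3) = -8*y^5 + 6*y^4 - 14*y^3 - 3*y^2 - 2*y - 6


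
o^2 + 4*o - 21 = (o - 3)*(o + 7)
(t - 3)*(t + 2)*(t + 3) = t^3 + 2*t^2 - 9*t - 18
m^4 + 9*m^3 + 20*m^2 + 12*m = m*(m + 1)*(m + 2)*(m + 6)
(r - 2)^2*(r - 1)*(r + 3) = r^4 - 2*r^3 - 7*r^2 + 20*r - 12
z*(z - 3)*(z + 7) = z^3 + 4*z^2 - 21*z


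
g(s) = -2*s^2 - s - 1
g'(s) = -4*s - 1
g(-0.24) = -0.88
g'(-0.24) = -0.04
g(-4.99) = -45.81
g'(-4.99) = 18.96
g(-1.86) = -6.06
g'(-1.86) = 6.44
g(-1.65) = -4.80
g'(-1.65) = 5.60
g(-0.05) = -0.96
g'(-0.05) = -0.80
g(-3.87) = -27.08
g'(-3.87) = 14.48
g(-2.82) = -14.08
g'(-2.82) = 10.28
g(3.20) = -24.68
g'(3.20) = -13.80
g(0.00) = -1.00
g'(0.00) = -1.00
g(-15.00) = -436.00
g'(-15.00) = 59.00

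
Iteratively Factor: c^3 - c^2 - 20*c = (c + 4)*(c^2 - 5*c) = c*(c + 4)*(c - 5)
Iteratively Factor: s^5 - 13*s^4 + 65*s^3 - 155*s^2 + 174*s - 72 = (s - 4)*(s^4 - 9*s^3 + 29*s^2 - 39*s + 18) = (s - 4)*(s - 1)*(s^3 - 8*s^2 + 21*s - 18) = (s - 4)*(s - 2)*(s - 1)*(s^2 - 6*s + 9) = (s - 4)*(s - 3)*(s - 2)*(s - 1)*(s - 3)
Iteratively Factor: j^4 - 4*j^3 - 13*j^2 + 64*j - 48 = (j - 3)*(j^3 - j^2 - 16*j + 16) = (j - 3)*(j - 1)*(j^2 - 16) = (j - 3)*(j - 1)*(j + 4)*(j - 4)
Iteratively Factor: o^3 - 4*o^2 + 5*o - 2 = (o - 1)*(o^2 - 3*o + 2) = (o - 2)*(o - 1)*(o - 1)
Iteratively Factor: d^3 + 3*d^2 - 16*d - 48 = (d + 3)*(d^2 - 16) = (d + 3)*(d + 4)*(d - 4)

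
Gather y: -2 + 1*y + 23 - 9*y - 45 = -8*y - 24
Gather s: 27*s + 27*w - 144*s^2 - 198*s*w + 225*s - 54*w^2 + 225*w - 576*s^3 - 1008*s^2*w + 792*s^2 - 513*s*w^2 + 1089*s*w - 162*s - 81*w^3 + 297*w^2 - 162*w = -576*s^3 + s^2*(648 - 1008*w) + s*(-513*w^2 + 891*w + 90) - 81*w^3 + 243*w^2 + 90*w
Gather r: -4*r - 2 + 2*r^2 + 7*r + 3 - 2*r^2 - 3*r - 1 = 0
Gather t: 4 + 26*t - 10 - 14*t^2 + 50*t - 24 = -14*t^2 + 76*t - 30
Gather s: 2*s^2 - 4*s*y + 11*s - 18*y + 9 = 2*s^2 + s*(11 - 4*y) - 18*y + 9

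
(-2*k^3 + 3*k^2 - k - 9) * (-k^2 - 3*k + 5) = 2*k^5 + 3*k^4 - 18*k^3 + 27*k^2 + 22*k - 45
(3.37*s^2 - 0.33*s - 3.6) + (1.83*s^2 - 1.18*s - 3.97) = 5.2*s^2 - 1.51*s - 7.57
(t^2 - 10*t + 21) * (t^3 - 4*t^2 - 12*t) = t^5 - 14*t^4 + 49*t^3 + 36*t^2 - 252*t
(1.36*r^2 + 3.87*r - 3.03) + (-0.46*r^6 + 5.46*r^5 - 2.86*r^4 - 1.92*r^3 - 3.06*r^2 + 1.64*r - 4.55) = -0.46*r^6 + 5.46*r^5 - 2.86*r^4 - 1.92*r^3 - 1.7*r^2 + 5.51*r - 7.58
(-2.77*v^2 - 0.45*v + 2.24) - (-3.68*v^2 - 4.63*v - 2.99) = 0.91*v^2 + 4.18*v + 5.23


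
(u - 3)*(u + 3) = u^2 - 9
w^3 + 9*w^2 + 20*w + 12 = (w + 1)*(w + 2)*(w + 6)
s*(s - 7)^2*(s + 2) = s^4 - 12*s^3 + 21*s^2 + 98*s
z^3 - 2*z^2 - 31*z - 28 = (z - 7)*(z + 1)*(z + 4)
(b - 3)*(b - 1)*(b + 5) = b^3 + b^2 - 17*b + 15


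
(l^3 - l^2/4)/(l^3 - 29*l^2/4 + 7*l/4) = l/(l - 7)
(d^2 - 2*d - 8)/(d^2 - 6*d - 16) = (d - 4)/(d - 8)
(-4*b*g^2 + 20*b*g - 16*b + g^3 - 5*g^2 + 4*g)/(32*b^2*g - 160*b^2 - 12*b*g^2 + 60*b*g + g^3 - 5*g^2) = (-g^2 + 5*g - 4)/(8*b*g - 40*b - g^2 + 5*g)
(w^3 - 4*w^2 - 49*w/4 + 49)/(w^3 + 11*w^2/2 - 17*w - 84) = (w - 7/2)/(w + 6)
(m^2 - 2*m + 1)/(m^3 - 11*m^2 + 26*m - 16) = (m - 1)/(m^2 - 10*m + 16)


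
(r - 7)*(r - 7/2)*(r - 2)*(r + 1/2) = r^4 - 12*r^3 + 157*r^2/4 - 105*r/4 - 49/2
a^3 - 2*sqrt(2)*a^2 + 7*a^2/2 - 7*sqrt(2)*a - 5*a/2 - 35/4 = (a + 7/2)*(a - 5*sqrt(2)/2)*(a + sqrt(2)/2)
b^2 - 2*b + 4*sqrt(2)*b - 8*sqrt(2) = (b - 2)*(b + 4*sqrt(2))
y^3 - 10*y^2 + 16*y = y*(y - 8)*(y - 2)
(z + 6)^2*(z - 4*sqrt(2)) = z^3 - 4*sqrt(2)*z^2 + 12*z^2 - 48*sqrt(2)*z + 36*z - 144*sqrt(2)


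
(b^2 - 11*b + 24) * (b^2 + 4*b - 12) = b^4 - 7*b^3 - 32*b^2 + 228*b - 288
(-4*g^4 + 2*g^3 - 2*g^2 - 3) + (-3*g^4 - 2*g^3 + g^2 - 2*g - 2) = -7*g^4 - g^2 - 2*g - 5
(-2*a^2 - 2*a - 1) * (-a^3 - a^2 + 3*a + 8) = 2*a^5 + 4*a^4 - 3*a^3 - 21*a^2 - 19*a - 8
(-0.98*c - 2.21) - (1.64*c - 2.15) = -2.62*c - 0.0600000000000001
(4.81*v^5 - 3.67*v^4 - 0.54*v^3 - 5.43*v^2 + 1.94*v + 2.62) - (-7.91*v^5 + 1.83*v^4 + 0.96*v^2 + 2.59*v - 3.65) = 12.72*v^5 - 5.5*v^4 - 0.54*v^3 - 6.39*v^2 - 0.65*v + 6.27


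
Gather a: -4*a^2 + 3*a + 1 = -4*a^2 + 3*a + 1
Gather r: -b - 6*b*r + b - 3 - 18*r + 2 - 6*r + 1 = r*(-6*b - 24)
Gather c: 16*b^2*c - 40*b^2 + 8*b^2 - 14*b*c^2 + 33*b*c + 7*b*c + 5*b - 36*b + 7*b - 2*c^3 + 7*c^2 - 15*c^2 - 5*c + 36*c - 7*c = -32*b^2 - 24*b - 2*c^3 + c^2*(-14*b - 8) + c*(16*b^2 + 40*b + 24)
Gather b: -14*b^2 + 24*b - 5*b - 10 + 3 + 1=-14*b^2 + 19*b - 6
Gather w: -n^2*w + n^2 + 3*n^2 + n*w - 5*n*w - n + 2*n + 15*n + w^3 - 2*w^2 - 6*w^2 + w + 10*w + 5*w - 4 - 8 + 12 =4*n^2 + 16*n + w^3 - 8*w^2 + w*(-n^2 - 4*n + 16)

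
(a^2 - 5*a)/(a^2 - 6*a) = (a - 5)/(a - 6)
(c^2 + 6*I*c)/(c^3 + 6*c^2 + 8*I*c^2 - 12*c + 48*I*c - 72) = c/(c^2 + 2*c*(3 + I) + 12*I)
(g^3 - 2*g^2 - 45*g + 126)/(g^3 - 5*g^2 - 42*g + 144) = (g^2 + g - 42)/(g^2 - 2*g - 48)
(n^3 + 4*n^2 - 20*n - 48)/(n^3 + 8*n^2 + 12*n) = (n - 4)/n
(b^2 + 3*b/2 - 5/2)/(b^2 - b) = (b + 5/2)/b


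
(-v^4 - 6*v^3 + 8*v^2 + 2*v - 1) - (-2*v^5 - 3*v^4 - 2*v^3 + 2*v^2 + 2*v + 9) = 2*v^5 + 2*v^4 - 4*v^3 + 6*v^2 - 10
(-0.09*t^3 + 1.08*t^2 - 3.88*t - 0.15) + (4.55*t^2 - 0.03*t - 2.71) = -0.09*t^3 + 5.63*t^2 - 3.91*t - 2.86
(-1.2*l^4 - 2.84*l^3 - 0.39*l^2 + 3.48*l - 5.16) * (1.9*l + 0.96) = -2.28*l^5 - 6.548*l^4 - 3.4674*l^3 + 6.2376*l^2 - 6.4632*l - 4.9536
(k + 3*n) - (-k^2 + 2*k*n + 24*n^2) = k^2 - 2*k*n + k - 24*n^2 + 3*n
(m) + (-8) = m - 8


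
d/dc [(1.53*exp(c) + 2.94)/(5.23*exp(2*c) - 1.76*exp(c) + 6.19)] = (-8.0019*exp(2*c) - 30.7524*exp(c) + 14.6451)*exp(c)/(27.3529*exp(4*c) - 18.4096*exp(3*c) + 67.845*exp(2*c) - 21.7888*exp(c) + 38.3161)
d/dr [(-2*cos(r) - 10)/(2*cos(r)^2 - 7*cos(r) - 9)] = 4*(sin(r)^2 - 10*cos(r) + 12)*sin(r)/((cos(r) + 1)^2*(2*cos(r) - 9)^2)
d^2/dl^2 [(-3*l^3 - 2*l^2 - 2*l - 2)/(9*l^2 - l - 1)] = 2*(-210*l^3 - 549*l^2 - 9*l - 20)/(729*l^6 - 243*l^5 - 216*l^4 + 53*l^3 + 24*l^2 - 3*l - 1)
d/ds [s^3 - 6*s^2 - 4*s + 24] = 3*s^2 - 12*s - 4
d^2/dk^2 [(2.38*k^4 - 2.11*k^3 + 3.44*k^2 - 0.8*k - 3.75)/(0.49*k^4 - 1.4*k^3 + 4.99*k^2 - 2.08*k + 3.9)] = (2.252138*k^9 - 29.960364*k^8 + 43.599318*k^7 - 58.4525199999998*k^6 + 161.49588*k^5 - 241.042578*k^4 + 519.168588*k^3 - 456.77277*k^2 + 11.5362000000001*k + 205.1751)/(0.117649*k^12 - 1.00842*k^11 + 6.475497*k^10 - 24.781064*k^9 + 77.314797*k^8 - 163.378068*k^7 + 297.943927*k^6 - 360.869184*k^5 + 446.596878*k^4 - 315.754192*k^3 + 278.31258*k^2 - 94.9104*k + 59.319)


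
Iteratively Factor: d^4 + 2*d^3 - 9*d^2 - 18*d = (d + 3)*(d^3 - d^2 - 6*d) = (d + 2)*(d + 3)*(d^2 - 3*d) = (d - 3)*(d + 2)*(d + 3)*(d)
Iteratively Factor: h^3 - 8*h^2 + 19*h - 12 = (h - 4)*(h^2 - 4*h + 3) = (h - 4)*(h - 3)*(h - 1)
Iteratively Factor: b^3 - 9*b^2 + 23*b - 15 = (b - 3)*(b^2 - 6*b + 5) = (b - 3)*(b - 1)*(b - 5)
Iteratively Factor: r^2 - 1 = (r + 1)*(r - 1)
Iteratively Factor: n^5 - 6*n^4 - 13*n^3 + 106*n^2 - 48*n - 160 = (n - 4)*(n^4 - 2*n^3 - 21*n^2 + 22*n + 40) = (n - 4)*(n + 4)*(n^3 - 6*n^2 + 3*n + 10) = (n - 4)*(n + 1)*(n + 4)*(n^2 - 7*n + 10) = (n - 4)*(n - 2)*(n + 1)*(n + 4)*(n - 5)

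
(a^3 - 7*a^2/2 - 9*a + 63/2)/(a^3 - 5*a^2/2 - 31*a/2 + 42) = (a + 3)/(a + 4)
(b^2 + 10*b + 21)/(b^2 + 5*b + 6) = (b + 7)/(b + 2)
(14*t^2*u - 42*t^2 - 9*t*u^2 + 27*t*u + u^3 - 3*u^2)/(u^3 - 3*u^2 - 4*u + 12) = (14*t^2 - 9*t*u + u^2)/(u^2 - 4)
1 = 1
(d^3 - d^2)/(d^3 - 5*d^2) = (d - 1)/(d - 5)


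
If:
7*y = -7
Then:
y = -1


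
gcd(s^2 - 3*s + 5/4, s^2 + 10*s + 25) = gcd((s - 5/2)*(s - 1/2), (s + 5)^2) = 1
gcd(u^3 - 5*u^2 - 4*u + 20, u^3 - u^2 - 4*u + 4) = u^2 - 4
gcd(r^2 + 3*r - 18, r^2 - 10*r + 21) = r - 3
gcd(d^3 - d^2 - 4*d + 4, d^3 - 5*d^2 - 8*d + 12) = d^2 + d - 2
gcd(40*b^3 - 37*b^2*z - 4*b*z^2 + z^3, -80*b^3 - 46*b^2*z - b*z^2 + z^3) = -40*b^2 - 3*b*z + z^2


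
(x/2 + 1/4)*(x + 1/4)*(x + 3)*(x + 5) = x^4/2 + 35*x^3/8 + 169*x^2/16 + 49*x/8 + 15/16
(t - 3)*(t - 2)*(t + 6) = t^3 + t^2 - 24*t + 36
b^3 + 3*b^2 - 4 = (b - 1)*(b + 2)^2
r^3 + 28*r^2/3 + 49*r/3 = r*(r + 7/3)*(r + 7)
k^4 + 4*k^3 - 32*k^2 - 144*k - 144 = (k - 6)*(k + 2)^2*(k + 6)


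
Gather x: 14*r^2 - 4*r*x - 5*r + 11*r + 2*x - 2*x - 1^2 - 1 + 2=14*r^2 - 4*r*x + 6*r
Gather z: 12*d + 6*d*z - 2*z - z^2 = 12*d - z^2 + z*(6*d - 2)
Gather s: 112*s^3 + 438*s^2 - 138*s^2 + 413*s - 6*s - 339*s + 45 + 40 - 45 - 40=112*s^3 + 300*s^2 + 68*s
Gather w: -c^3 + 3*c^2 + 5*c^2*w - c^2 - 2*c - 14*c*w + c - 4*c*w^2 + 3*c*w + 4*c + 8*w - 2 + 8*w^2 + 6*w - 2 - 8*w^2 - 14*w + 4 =-c^3 + 2*c^2 - 4*c*w^2 + 3*c + w*(5*c^2 - 11*c)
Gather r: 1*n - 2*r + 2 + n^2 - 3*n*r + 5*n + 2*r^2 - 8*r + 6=n^2 + 6*n + 2*r^2 + r*(-3*n - 10) + 8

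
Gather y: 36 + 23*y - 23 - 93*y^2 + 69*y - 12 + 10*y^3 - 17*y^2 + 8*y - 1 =10*y^3 - 110*y^2 + 100*y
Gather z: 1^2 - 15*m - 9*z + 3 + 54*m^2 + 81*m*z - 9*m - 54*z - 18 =54*m^2 - 24*m + z*(81*m - 63) - 14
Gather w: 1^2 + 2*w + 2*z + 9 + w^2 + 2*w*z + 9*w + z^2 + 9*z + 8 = w^2 + w*(2*z + 11) + z^2 + 11*z + 18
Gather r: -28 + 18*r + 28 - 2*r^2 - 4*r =-2*r^2 + 14*r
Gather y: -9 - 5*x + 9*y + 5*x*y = -5*x + y*(5*x + 9) - 9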